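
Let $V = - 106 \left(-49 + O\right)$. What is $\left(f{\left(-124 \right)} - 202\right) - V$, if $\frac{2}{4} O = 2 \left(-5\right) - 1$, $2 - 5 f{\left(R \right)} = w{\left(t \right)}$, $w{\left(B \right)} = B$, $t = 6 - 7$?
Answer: $- \frac{38637}{5} \approx -7727.4$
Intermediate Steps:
$t = -1$ ($t = 6 - 7 = -1$)
$f{\left(R \right)} = \frac{3}{5}$ ($f{\left(R \right)} = \frac{2}{5} - - \frac{1}{5} = \frac{2}{5} + \frac{1}{5} = \frac{3}{5}$)
$O = -22$ ($O = 2 \left(2 \left(-5\right) - 1\right) = 2 \left(-10 - 1\right) = 2 \left(-11\right) = -22$)
$V = 7526$ ($V = - 106 \left(-49 - 22\right) = \left(-106\right) \left(-71\right) = 7526$)
$\left(f{\left(-124 \right)} - 202\right) - V = \left(\frac{3}{5} - 202\right) - 7526 = - \frac{1007}{5} - 7526 = - \frac{38637}{5}$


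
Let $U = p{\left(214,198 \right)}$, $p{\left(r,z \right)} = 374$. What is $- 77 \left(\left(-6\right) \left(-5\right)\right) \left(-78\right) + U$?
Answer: $180554$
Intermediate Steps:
$U = 374$
$- 77 \left(\left(-6\right) \left(-5\right)\right) \left(-78\right) + U = - 77 \left(\left(-6\right) \left(-5\right)\right) \left(-78\right) + 374 = \left(-77\right) 30 \left(-78\right) + 374 = \left(-2310\right) \left(-78\right) + 374 = 180180 + 374 = 180554$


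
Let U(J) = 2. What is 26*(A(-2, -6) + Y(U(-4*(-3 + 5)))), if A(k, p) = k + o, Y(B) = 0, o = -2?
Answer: -104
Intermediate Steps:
A(k, p) = -2 + k (A(k, p) = k - 2 = -2 + k)
26*(A(-2, -6) + Y(U(-4*(-3 + 5)))) = 26*((-2 - 2) + 0) = 26*(-4 + 0) = 26*(-4) = -104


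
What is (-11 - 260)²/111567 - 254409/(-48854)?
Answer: 31971535517/5450494218 ≈ 5.8658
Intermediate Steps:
(-11 - 260)²/111567 - 254409/(-48854) = (-271)²*(1/111567) - 254409*(-1/48854) = 73441*(1/111567) + 254409/48854 = 73441/111567 + 254409/48854 = 31971535517/5450494218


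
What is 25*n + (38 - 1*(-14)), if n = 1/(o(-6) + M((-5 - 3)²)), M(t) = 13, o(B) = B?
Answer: 389/7 ≈ 55.571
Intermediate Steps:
n = ⅐ (n = 1/(-6 + 13) = 1/7 = ⅐ ≈ 0.14286)
25*n + (38 - 1*(-14)) = 25*(⅐) + (38 - 1*(-14)) = 25/7 + (38 + 14) = 25/7 + 52 = 389/7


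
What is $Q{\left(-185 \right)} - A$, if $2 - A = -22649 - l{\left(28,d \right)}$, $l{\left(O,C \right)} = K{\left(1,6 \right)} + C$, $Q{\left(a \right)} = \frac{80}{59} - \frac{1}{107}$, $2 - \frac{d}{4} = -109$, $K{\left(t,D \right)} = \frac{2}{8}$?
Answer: $- \frac{583167249}{25252} \approx -23094.0$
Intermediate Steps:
$K{\left(t,D \right)} = \frac{1}{4}$ ($K{\left(t,D \right)} = 2 \cdot \frac{1}{8} = \frac{1}{4}$)
$d = 444$ ($d = 8 - -436 = 8 + 436 = 444$)
$Q{\left(a \right)} = \frac{8501}{6313}$ ($Q{\left(a \right)} = 80 \cdot \frac{1}{59} - \frac{1}{107} = \frac{80}{59} - \frac{1}{107} = \frac{8501}{6313}$)
$l{\left(O,C \right)} = \frac{1}{4} + C$
$A = \frac{92381}{4}$ ($A = 2 - \left(-22649 - \left(\frac{1}{4} + 444\right)\right) = 2 - \left(-22649 - \frac{1777}{4}\right) = 2 - - \frac{92373}{4} = 2 + \frac{92373}{4} = \frac{92381}{4} \approx 23095.0$)
$Q{\left(-185 \right)} - A = \frac{8501}{6313} - \frac{92381}{4} = - \frac{583167249}{25252}$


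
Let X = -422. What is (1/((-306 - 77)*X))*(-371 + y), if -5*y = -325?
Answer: -153/80813 ≈ -0.0018933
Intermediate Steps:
y = 65 (y = -1/5*(-325) = 65)
(1/((-306 - 77)*X))*(-371 + y) = (1/(-306 - 77*(-422)))*(-371 + 65) = (-1/422/(-383))*(-306) = -1/383*(-1/422)*(-306) = (1/161626)*(-306) = -153/80813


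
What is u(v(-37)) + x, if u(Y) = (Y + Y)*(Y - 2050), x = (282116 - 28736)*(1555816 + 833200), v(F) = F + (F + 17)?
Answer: 605329114278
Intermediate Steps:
v(F) = 17 + 2*F (v(F) = F + (17 + F) = 17 + 2*F)
x = 605328874080 (x = 253380*2389016 = 605328874080)
u(Y) = 2*Y*(-2050 + Y) (u(Y) = (2*Y)*(-2050 + Y) = 2*Y*(-2050 + Y))
u(v(-37)) + x = 2*(17 + 2*(-37))*(-2050 + (17 + 2*(-37))) + 605328874080 = 2*(17 - 74)*(-2050 + (17 - 74)) + 605328874080 = 2*(-57)*(-2050 - 57) + 605328874080 = 2*(-57)*(-2107) + 605328874080 = 240198 + 605328874080 = 605329114278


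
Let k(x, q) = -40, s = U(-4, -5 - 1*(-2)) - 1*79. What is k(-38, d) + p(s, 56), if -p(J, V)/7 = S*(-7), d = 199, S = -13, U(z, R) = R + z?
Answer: -677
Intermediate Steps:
s = -86 (s = ((-5 - 1*(-2)) - 4) - 1*79 = ((-5 + 2) - 4) - 79 = (-3 - 4) - 79 = -7 - 79 = -86)
p(J, V) = -637 (p(J, V) = -(-91)*(-7) = -7*91 = -637)
k(-38, d) + p(s, 56) = -40 - 637 = -677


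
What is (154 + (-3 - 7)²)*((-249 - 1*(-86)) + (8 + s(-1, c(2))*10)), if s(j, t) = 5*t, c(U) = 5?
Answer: 24130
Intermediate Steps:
(154 + (-3 - 7)²)*((-249 - 1*(-86)) + (8 + s(-1, c(2))*10)) = (154 + (-3 - 7)²)*((-249 - 1*(-86)) + (8 + (5*5)*10)) = (154 + (-10)²)*((-249 + 86) + (8 + 25*10)) = (154 + 100)*(-163 + (8 + 250)) = 254*(-163 + 258) = 254*95 = 24130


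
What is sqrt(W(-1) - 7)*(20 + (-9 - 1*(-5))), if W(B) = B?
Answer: 32*I*sqrt(2) ≈ 45.255*I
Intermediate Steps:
sqrt(W(-1) - 7)*(20 + (-9 - 1*(-5))) = sqrt(-1 - 7)*(20 + (-9 - 1*(-5))) = sqrt(-8)*(20 + (-9 + 5)) = (2*I*sqrt(2))*(20 - 4) = (2*I*sqrt(2))*16 = 32*I*sqrt(2)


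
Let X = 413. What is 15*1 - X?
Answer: -398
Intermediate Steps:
15*1 - X = 15*1 - 1*413 = 15 - 413 = -398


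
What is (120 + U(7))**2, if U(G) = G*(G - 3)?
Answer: 21904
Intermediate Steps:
U(G) = G*(-3 + G)
(120 + U(7))**2 = (120 + 7*(-3 + 7))**2 = (120 + 7*4)**2 = (120 + 28)**2 = 148**2 = 21904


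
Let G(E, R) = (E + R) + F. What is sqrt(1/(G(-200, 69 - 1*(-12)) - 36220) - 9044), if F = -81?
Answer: I*sqrt(2999027489505)/18210 ≈ 95.1*I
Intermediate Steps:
G(E, R) = -81 + E + R (G(E, R) = (E + R) - 81 = -81 + E + R)
sqrt(1/(G(-200, 69 - 1*(-12)) - 36220) - 9044) = sqrt(1/((-81 - 200 + (69 - 1*(-12))) - 36220) - 9044) = sqrt(1/((-81 - 200 + (69 + 12)) - 36220) - 9044) = sqrt(1/((-81 - 200 + 81) - 36220) - 9044) = sqrt(1/(-200 - 36220) - 9044) = sqrt(1/(-36420) - 9044) = sqrt(-1/36420 - 9044) = sqrt(-329382481/36420) = I*sqrt(2999027489505)/18210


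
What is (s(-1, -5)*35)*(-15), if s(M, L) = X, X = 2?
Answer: -1050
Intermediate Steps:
s(M, L) = 2
(s(-1, -5)*35)*(-15) = (2*35)*(-15) = 70*(-15) = -1050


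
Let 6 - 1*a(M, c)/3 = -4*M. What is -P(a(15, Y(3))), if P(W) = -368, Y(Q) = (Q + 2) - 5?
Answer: 368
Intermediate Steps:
Y(Q) = -3 + Q (Y(Q) = (2 + Q) - 5 = -3 + Q)
a(M, c) = 18 + 12*M (a(M, c) = 18 - (-12)*M = 18 + 12*M)
-P(a(15, Y(3))) = -1*(-368) = 368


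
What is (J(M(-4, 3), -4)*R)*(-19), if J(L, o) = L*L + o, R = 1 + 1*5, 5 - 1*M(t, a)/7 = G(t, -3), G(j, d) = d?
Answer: -357048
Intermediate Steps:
M(t, a) = 56 (M(t, a) = 35 - 7*(-3) = 35 + 21 = 56)
R = 6 (R = 1 + 5 = 6)
J(L, o) = o + L² (J(L, o) = L² + o = o + L²)
(J(M(-4, 3), -4)*R)*(-19) = ((-4 + 56²)*6)*(-19) = ((-4 + 3136)*6)*(-19) = (3132*6)*(-19) = 18792*(-19) = -357048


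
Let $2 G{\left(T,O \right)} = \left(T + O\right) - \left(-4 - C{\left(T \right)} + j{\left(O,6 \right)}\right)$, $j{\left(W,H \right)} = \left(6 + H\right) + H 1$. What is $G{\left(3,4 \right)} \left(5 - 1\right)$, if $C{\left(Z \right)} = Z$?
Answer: $-8$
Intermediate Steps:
$j{\left(W,H \right)} = 6 + 2 H$ ($j{\left(W,H \right)} = \left(6 + H\right) + H = 6 + 2 H$)
$G{\left(T,O \right)} = -7 + T + \frac{O}{2}$ ($G{\left(T,O \right)} = \frac{\left(T + O\right) - \left(2 + 12 - T\right)}{2} = \frac{\left(O + T\right) + \left(T - \left(\left(6 + 12\right) - 4\right)\right)}{2} = \frac{\left(O + T\right) + \left(T - \left(18 - 4\right)\right)}{2} = \frac{\left(O + T\right) + \left(T - 14\right)}{2} = \frac{\left(O + T\right) + \left(-14 + T\right)}{2} = \frac{-14 + O + 2 T}{2} = -7 + T + \frac{O}{2}$)
$G{\left(3,4 \right)} \left(5 - 1\right) = \left(-7 + 3 + \frac{1}{2} \cdot 4\right) \left(5 - 1\right) = \left(-7 + 3 + 2\right) 4 = \left(-2\right) 4 = -8$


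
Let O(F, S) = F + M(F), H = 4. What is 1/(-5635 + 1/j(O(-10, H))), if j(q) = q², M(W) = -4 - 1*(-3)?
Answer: -121/681834 ≈ -0.00017746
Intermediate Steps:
M(W) = -1 (M(W) = -4 + 3 = -1)
O(F, S) = -1 + F (O(F, S) = F - 1 = -1 + F)
1/(-5635 + 1/j(O(-10, H))) = 1/(-5635 + 1/((-1 - 10)²)) = 1/(-5635 + 1/((-11)²)) = 1/(-5635 + 1/121) = 1/(-681834/121) = -121/681834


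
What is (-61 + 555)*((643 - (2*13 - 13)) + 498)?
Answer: 557232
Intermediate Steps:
(-61 + 555)*((643 - (2*13 - 13)) + 498) = 494*((643 - (26 - 13)) + 498) = 494*((643 - 1*13) + 498) = 494*((643 - 13) + 498) = 494*(630 + 498) = 494*1128 = 557232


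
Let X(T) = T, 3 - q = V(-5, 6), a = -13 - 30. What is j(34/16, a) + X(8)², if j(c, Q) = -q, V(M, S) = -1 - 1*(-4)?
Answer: 64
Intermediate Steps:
a = -43
V(M, S) = 3 (V(M, S) = -1 + 4 = 3)
q = 0 (q = 3 - 1*3 = 3 - 3 = 0)
j(c, Q) = 0 (j(c, Q) = -1*0 = 0)
j(34/16, a) + X(8)² = 0 + 8² = 0 + 64 = 64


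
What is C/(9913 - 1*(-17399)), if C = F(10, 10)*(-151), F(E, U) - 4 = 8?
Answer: -151/2276 ≈ -0.066344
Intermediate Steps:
F(E, U) = 12 (F(E, U) = 4 + 8 = 12)
C = -1812 (C = 12*(-151) = -1812)
C/(9913 - 1*(-17399)) = -1812/(9913 - 1*(-17399)) = -1812/(9913 + 17399) = -1812/27312 = -1812*1/27312 = -151/2276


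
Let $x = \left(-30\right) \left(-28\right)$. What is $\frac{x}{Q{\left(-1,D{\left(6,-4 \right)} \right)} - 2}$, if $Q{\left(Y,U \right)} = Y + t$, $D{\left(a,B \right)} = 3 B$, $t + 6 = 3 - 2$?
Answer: $-105$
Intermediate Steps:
$t = -5$ ($t = -6 + \left(3 - 2\right) = -6 + 1 = -5$)
$x = 840$
$Q{\left(Y,U \right)} = -5 + Y$ ($Q{\left(Y,U \right)} = Y - 5 = -5 + Y$)
$\frac{x}{Q{\left(-1,D{\left(6,-4 \right)} \right)} - 2} = \frac{1}{\left(-5 - 1\right) - 2} \cdot 840 = \frac{1}{-6 - 2} \cdot 840 = \frac{1}{-8} \cdot 840 = \left(- \frac{1}{8}\right) 840 = -105$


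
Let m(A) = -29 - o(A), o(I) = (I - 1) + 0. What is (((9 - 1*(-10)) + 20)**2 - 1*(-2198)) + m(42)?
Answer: 3649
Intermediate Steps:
o(I) = -1 + I (o(I) = (-1 + I) + 0 = -1 + I)
m(A) = -28 - A (m(A) = -29 - (-1 + A) = -29 + (1 - A) = -28 - A)
(((9 - 1*(-10)) + 20)**2 - 1*(-2198)) + m(42) = (((9 - 1*(-10)) + 20)**2 - 1*(-2198)) + (-28 - 1*42) = (((9 + 10) + 20)**2 + 2198) + (-28 - 42) = ((19 + 20)**2 + 2198) - 70 = (39**2 + 2198) - 70 = (1521 + 2198) - 70 = 3719 - 70 = 3649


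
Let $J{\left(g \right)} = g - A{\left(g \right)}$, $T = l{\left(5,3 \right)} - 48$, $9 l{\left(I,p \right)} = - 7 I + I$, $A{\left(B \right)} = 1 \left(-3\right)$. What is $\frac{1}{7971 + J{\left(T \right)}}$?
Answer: $\frac{3}{23768} \approx 0.00012622$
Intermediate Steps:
$A{\left(B \right)} = -3$
$l{\left(I,p \right)} = - \frac{2 I}{3}$ ($l{\left(I,p \right)} = \frac{- 7 I + I}{9} = \frac{\left(-6\right) I}{9} = - \frac{2 I}{3}$)
$T = - \frac{154}{3}$ ($T = \left(- \frac{2}{3}\right) 5 - 48 = - \frac{10}{3} - 48 = - \frac{154}{3} \approx -51.333$)
$J{\left(g \right)} = 3 + g$ ($J{\left(g \right)} = g - -3 = g + 3 = 3 + g$)
$\frac{1}{7971 + J{\left(T \right)}} = \frac{1}{7971 + \left(3 - \frac{154}{3}\right)} = \frac{1}{7971 - \frac{145}{3}} = \frac{1}{\frac{23768}{3}} = \frac{3}{23768}$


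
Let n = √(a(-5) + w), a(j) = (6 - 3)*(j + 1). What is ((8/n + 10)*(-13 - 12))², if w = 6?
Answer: 167500/3 - 50000*I*√6/3 ≈ 55833.0 - 40825.0*I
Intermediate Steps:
a(j) = 3 + 3*j (a(j) = 3*(1 + j) = 3 + 3*j)
n = I*√6 (n = √((3 + 3*(-5)) + 6) = √((3 - 15) + 6) = √(-12 + 6) = √(-6) = I*√6 ≈ 2.4495*I)
((8/n + 10)*(-13 - 12))² = ((8/((I*√6)) + 10)*(-13 - 12))² = ((8*(-I*√6/6) + 10)*(-25))² = ((-4*I*√6/3 + 10)*(-25))² = ((10 - 4*I*√6/3)*(-25))² = (-250 + 100*I*√6/3)²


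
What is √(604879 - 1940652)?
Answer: I*√1335773 ≈ 1155.8*I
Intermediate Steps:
√(604879 - 1940652) = √(-1335773) = I*√1335773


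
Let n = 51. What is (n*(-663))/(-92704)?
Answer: 33813/92704 ≈ 0.36474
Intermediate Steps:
(n*(-663))/(-92704) = (51*(-663))/(-92704) = -33813*(-1/92704) = 33813/92704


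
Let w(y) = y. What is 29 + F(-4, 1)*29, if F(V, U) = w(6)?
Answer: 203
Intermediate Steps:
F(V, U) = 6
29 + F(-4, 1)*29 = 29 + 6*29 = 29 + 174 = 203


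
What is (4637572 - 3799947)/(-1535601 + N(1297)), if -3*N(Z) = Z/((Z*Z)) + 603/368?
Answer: -1199385186000/2198809427147 ≈ -0.54547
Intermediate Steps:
N(Z) = -201/368 - 1/(3*Z) (N(Z) = -(Z/((Z*Z)) + 603/368)/3 = -(Z/(Z**2) + 603*(1/368))/3 = -(Z/Z**2 + 603/368)/3 = -(1/Z + 603/368)/3 = -(603/368 + 1/Z)/3 = -201/368 - 1/(3*Z))
(4637572 - 3799947)/(-1535601 + N(1297)) = (4637572 - 3799947)/(-1535601 + (1/1104)*(-368 - 603*1297)/1297) = 837625/(-1535601 + (1/1104)*(1/1297)*(-368 - 782091)) = 837625/(-1535601 + (1/1104)*(1/1297)*(-782459)) = 837625/(-1535601 - 782459/1431888) = 837625/(-2198809427147/1431888) = 837625*(-1431888/2198809427147) = -1199385186000/2198809427147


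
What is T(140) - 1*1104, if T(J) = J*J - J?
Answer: 18356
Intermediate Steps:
T(J) = J² - J
T(140) - 1*1104 = 140*(-1 + 140) - 1*1104 = 140*139 - 1104 = 19460 - 1104 = 18356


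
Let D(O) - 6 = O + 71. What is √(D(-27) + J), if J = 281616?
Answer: √281666 ≈ 530.72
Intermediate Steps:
D(O) = 77 + O (D(O) = 6 + (O + 71) = 6 + (71 + O) = 77 + O)
√(D(-27) + J) = √((77 - 27) + 281616) = √(50 + 281616) = √281666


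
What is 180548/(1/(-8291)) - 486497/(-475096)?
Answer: -711182351466431/475096 ≈ -1.4969e+9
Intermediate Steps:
180548/(1/(-8291)) - 486497/(-475096) = 180548/(-1/8291) - 486497*(-1/475096) = 180548*(-8291) + 486497/475096 = -1496923468 + 486497/475096 = -711182351466431/475096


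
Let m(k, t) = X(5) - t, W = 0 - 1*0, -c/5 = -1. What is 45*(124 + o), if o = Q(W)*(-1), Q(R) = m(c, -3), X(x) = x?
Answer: 5220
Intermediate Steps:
c = 5 (c = -5*(-1) = 5)
W = 0 (W = 0 + 0 = 0)
m(k, t) = 5 - t
Q(R) = 8 (Q(R) = 5 - 1*(-3) = 5 + 3 = 8)
o = -8 (o = 8*(-1) = -8)
45*(124 + o) = 45*(124 - 8) = 45*116 = 5220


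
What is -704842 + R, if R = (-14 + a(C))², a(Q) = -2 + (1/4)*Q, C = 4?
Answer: -704617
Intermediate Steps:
a(Q) = -2 + Q/4 (a(Q) = -2 + (1*(¼))*Q = -2 + Q/4)
R = 225 (R = (-14 + (-2 + (¼)*4))² = (-14 + (-2 + 1))² = (-14 - 1)² = (-15)² = 225)
-704842 + R = -704842 + 225 = -704617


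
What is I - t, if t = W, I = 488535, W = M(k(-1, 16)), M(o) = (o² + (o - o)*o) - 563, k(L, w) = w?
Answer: 488842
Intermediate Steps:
M(o) = -563 + o² (M(o) = (o² + 0*o) - 563 = (o² + 0) - 563 = o² - 563 = -563 + o²)
W = -307 (W = -563 + 16² = -563 + 256 = -307)
t = -307
I - t = 488535 - 1*(-307) = 488535 + 307 = 488842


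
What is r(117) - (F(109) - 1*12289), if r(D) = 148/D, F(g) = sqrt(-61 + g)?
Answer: 1437961/117 - 4*sqrt(3) ≈ 12283.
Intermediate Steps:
r(117) - (F(109) - 1*12289) = 148/117 - (sqrt(-61 + 109) - 1*12289) = 148*(1/117) - (sqrt(48) - 12289) = 148/117 - (4*sqrt(3) - 12289) = 148/117 - (-12289 + 4*sqrt(3)) = 148/117 + (12289 - 4*sqrt(3)) = 1437961/117 - 4*sqrt(3)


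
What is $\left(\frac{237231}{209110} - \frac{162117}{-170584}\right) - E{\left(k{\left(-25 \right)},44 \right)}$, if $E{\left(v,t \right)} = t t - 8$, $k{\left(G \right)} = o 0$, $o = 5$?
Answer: $- \frac{34349486661973}{17835410120} \approx -1925.9$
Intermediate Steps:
$k{\left(G \right)} = 0$ ($k{\left(G \right)} = 5 \cdot 0 = 0$)
$E{\left(v,t \right)} = -8 + t^{2}$ ($E{\left(v,t \right)} = t^{2} - 8 = -8 + t^{2}$)
$\left(\frac{237231}{209110} - \frac{162117}{-170584}\right) - E{\left(k{\left(-25 \right)},44 \right)} = \left(\frac{237231}{209110} - \frac{162117}{-170584}\right) - \left(-8 + 44^{2}\right) = \left(237231 \cdot \frac{1}{209110} - - \frac{162117}{170584}\right) - \left(-8 + 1936\right) = \left(\frac{237231}{209110} + \frac{162117}{170584}\right) - 1928 = \frac{37184049387}{17835410120} - 1928 = - \frac{34349486661973}{17835410120}$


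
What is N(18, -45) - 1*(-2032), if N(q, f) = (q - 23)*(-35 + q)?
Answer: 2117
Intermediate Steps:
N(q, f) = (-35 + q)*(-23 + q) (N(q, f) = (-23 + q)*(-35 + q) = (-35 + q)*(-23 + q))
N(18, -45) - 1*(-2032) = (805 + 18² - 58*18) - 1*(-2032) = (805 + 324 - 1044) + 2032 = 85 + 2032 = 2117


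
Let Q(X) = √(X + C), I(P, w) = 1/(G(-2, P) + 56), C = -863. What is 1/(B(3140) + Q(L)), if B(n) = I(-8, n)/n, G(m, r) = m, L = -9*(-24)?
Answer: 169560/18601634059201 - 28750593600*I*√647/18601634059201 ≈ 9.1153e-9 - 0.039314*I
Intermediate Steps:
L = 216
I(P, w) = 1/54 (I(P, w) = 1/(-2 + 56) = 1/54)
Q(X) = √(-863 + X) (Q(X) = √(X - 863) = √(-863 + X))
B(n) = 1/(54*n)
1/(B(3140) + Q(L)) = 1/((1/54)/3140 + √(-863 + 216)) = 1/((1/54)*(1/3140) + √(-647)) = 1/(1/169560 + I*√647)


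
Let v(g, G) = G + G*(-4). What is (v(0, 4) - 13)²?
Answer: 625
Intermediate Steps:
v(g, G) = -3*G (v(g, G) = G - 4*G = -3*G)
(v(0, 4) - 13)² = (-3*4 - 13)² = (-12 - 13)² = (-25)² = 625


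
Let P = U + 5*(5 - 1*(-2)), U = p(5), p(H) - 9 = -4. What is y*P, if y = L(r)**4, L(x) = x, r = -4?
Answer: 10240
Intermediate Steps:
p(H) = 5 (p(H) = 9 - 4 = 5)
U = 5
P = 40 (P = 5 + 5*(5 - 1*(-2)) = 5 + 5*(5 + 2) = 5 + 5*7 = 5 + 35 = 40)
y = 256 (y = (-4)**4 = 256)
y*P = 256*40 = 10240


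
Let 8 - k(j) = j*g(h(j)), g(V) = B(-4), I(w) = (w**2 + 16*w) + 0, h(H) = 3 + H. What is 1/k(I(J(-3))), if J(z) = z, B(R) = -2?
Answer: -1/70 ≈ -0.014286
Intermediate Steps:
I(w) = w**2 + 16*w
g(V) = -2
k(j) = 8 + 2*j (k(j) = 8 - j*(-2) = 8 - (-2)*j = 8 + 2*j)
1/k(I(J(-3))) = 1/(8 + 2*(-3*(16 - 3))) = 1/(8 + 2*(-3*13)) = 1/(8 + 2*(-39)) = 1/(8 - 78) = 1/(-70) = -1/70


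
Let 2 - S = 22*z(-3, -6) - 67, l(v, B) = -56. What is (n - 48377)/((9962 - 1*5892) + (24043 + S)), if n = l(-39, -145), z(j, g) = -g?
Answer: -259/150 ≈ -1.7267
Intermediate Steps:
n = -56
S = -63 (S = 2 - (22*(-1*(-6)) - 67) = 2 - (22*6 - 67) = 2 - (132 - 67) = 2 - 1*65 = 2 - 65 = -63)
(n - 48377)/((9962 - 1*5892) + (24043 + S)) = (-56 - 48377)/((9962 - 1*5892) + (24043 - 63)) = -48433/((9962 - 5892) + 23980) = -48433/(4070 + 23980) = -48433/28050 = -48433*1/28050 = -259/150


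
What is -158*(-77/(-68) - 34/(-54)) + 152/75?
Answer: -6342613/22950 ≈ -276.37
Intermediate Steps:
-158*(-77/(-68) - 34/(-54)) + 152/75 = -158*(-77*(-1/68) - 34*(-1/54)) + 152*(1/75) = -158*(77/68 + 17/27) + 152/75 = -158*3235/1836 + 152/75 = -255565/918 + 152/75 = -6342613/22950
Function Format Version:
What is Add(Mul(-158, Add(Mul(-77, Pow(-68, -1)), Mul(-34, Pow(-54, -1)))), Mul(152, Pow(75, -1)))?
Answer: Rational(-6342613, 22950) ≈ -276.37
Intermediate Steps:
Add(Mul(-158, Add(Mul(-77, Pow(-68, -1)), Mul(-34, Pow(-54, -1)))), Mul(152, Pow(75, -1))) = Add(Mul(-158, Add(Mul(-77, Rational(-1, 68)), Mul(-34, Rational(-1, 54)))), Mul(152, Rational(1, 75))) = Add(Mul(-158, Add(Rational(77, 68), Rational(17, 27))), Rational(152, 75)) = Add(Mul(-158, Rational(3235, 1836)), Rational(152, 75)) = Add(Rational(-255565, 918), Rational(152, 75)) = Rational(-6342613, 22950)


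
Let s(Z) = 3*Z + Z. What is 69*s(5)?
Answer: 1380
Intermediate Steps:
s(Z) = 4*Z
69*s(5) = 69*(4*5) = 69*20 = 1380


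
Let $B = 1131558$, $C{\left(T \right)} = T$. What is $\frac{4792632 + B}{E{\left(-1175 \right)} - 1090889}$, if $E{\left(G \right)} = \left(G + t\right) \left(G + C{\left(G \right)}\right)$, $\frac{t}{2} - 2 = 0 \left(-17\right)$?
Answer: $\frac{5924190}{1660961} \approx 3.5667$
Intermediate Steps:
$t = 4$ ($t = 4 + 2 \cdot 0 \left(-17\right) = 4 + 2 \cdot 0 = 4 + 0 = 4$)
$E{\left(G \right)} = 2 G \left(4 + G\right)$ ($E{\left(G \right)} = \left(G + 4\right) \left(G + G\right) = \left(4 + G\right) 2 G = 2 G \left(4 + G\right)$)
$\frac{4792632 + B}{E{\left(-1175 \right)} - 1090889} = \frac{4792632 + 1131558}{2 \left(-1175\right) \left(4 - 1175\right) - 1090889} = \frac{5924190}{2 \left(-1175\right) \left(-1171\right) - 1090889} = \frac{5924190}{2751850 - 1090889} = \frac{5924190}{1660961}$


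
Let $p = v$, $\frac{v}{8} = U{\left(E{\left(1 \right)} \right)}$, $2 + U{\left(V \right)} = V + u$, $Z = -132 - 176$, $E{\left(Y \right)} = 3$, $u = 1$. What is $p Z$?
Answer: $-4928$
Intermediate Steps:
$Z = -308$
$U{\left(V \right)} = -1 + V$ ($U{\left(V \right)} = -2 + \left(V + 1\right) = -2 + \left(1 + V\right) = -1 + V$)
$v = 16$ ($v = 8 \left(-1 + 3\right) = 8 \cdot 2 = 16$)
$p = 16$
$p Z = 16 \left(-308\right) = -4928$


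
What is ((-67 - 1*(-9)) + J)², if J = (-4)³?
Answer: 14884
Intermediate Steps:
J = -64
((-67 - 1*(-9)) + J)² = ((-67 - 1*(-9)) - 64)² = ((-67 + 9) - 64)² = (-58 - 64)² = (-122)² = 14884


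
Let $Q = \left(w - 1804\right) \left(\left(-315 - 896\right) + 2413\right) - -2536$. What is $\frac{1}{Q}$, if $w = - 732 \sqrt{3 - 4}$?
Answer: $- \frac{135367}{341572636180} + \frac{109983 i}{683145272360} \approx -3.9631 \cdot 10^{-7} + 1.61 \cdot 10^{-7} i$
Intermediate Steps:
$w = - 732 i$ ($w = - 732 \sqrt{-1} = - 732 i \approx - 732.0 i$)
$Q = -2165872 - 879864 i$ ($Q = \left(- 732 i - 1804\right) \left(\left(-315 - 896\right) + 2413\right) - -2536 = \left(-1804 - 732 i\right) \left(\left(-315 - 896\right) + 2413\right) + 2536 = \left(-1804 - 732 i\right) \left(-1211 + 2413\right) + 2536 = \left(-1804 - 732 i\right) 1202 + 2536 = \left(-2168408 - 879864 i\right) + 2536 = -2165872 - 879864 i \approx -2.1659 \cdot 10^{6} - 8.7986 \cdot 10^{5} i$)
$\frac{1}{Q} = \frac{1}{-2165872 - 879864 i} = \frac{-2165872 + 879864 i}{5465162178880}$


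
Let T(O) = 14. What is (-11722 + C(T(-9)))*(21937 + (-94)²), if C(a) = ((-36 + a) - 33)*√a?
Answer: -360721106 - 1692515*√14 ≈ -3.6705e+8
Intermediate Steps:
C(a) = √a*(-69 + a) (C(a) = (-69 + a)*√a = √a*(-69 + a))
(-11722 + C(T(-9)))*(21937 + (-94)²) = (-11722 + √14*(-69 + 14))*(21937 + (-94)²) = (-11722 + √14*(-55))*(21937 + 8836) = (-11722 - 55*√14)*30773 = -360721106 - 1692515*√14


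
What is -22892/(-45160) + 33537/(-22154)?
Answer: -62961347/62529665 ≈ -1.0069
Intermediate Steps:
-22892/(-45160) + 33537/(-22154) = -22892*(-1/45160) + 33537*(-1/22154) = 5723/11290 - 33537/22154 = -62961347/62529665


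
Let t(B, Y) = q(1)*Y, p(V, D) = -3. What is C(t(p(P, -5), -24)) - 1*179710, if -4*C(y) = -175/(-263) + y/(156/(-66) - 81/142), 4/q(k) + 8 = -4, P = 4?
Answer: -866436213937/4821316 ≈ -1.7971e+5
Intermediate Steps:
q(k) = -1/3 (q(k) = 4/(-8 - 4) = 4/(-12) = 4*(-1/12) = -1/3)
t(B, Y) = -Y/3
C(y) = -175/1052 + 781*y/9166 (C(y) = -(-175/(-263) + y/(156/(-66) - 81/142))/4 = -(-175*(-1/263) + y/(156*(-1/66) - 81*1/142))/4 = -(175/263 + y/(-26/11 - 81/142))/4 = -(175/263 + y/(-4583/1562))/4 = -(175/263 + y*(-1562/4583))/4 = -(175/263 - 1562*y/4583)/4 = -175/1052 + 781*y/9166)
C(t(p(P, -5), -24)) - 1*179710 = (-175/1052 + 781*(-1/3*(-24))/9166) - 1*179710 = (-175/1052 + (781/9166)*8) - 179710 = (-175/1052 + 3124/4583) - 179710 = 2484423/4821316 - 179710 = -866436213937/4821316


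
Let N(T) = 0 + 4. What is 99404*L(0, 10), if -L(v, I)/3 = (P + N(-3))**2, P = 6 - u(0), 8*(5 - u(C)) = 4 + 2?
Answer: -39438537/4 ≈ -9.8596e+6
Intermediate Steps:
u(C) = 17/4 (u(C) = 5 - (4 + 2)/8 = 5 - 1/8*6 = 5 - 3/4 = 17/4)
N(T) = 4
P = 7/4 (P = 6 - 1*17/4 = 6 - 17/4 = 7/4 ≈ 1.7500)
L(v, I) = -1587/16 (L(v, I) = -3*(7/4 + 4)**2 = -3*(23/4)**2 = -3*529/16 = -1587/16)
99404*L(0, 10) = 99404*(-1587/16) = -39438537/4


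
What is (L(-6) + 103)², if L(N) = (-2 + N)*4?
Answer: 5041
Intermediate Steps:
L(N) = -8 + 4*N
(L(-6) + 103)² = ((-8 + 4*(-6)) + 103)² = ((-8 - 24) + 103)² = (-32 + 103)² = 71² = 5041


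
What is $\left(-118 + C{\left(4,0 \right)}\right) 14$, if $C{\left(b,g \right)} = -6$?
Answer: $-1736$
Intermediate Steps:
$\left(-118 + C{\left(4,0 \right)}\right) 14 = \left(-118 - 6\right) 14 = \left(-124\right) 14 = -1736$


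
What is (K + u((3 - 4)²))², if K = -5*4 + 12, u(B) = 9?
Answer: 1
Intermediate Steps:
K = -8 (K = -20 + 12 = -8)
(K + u((3 - 4)²))² = (-8 + 9)² = 1² = 1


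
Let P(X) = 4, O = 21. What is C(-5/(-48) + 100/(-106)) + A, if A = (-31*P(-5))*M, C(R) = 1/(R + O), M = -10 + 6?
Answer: 25441888/51289 ≈ 496.05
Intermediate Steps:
M = -4
C(R) = 1/(21 + R) (C(R) = 1/(R + 21) = 1/(21 + R))
A = 496 (A = -31*4*(-4) = -124*(-4) = 496)
C(-5/(-48) + 100/(-106)) + A = 1/(21 + (-5/(-48) + 100/(-106))) + 496 = 1/(21 + (-5*(-1/48) + 100*(-1/106))) + 496 = 1/(21 + (5/48 - 50/53)) + 496 = 1/(21 - 2135/2544) + 496 = 1/(51289/2544) + 496 = 2544/51289 + 496 = 25441888/51289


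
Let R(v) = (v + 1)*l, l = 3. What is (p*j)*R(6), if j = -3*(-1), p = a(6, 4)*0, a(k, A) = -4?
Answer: 0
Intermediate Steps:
p = 0 (p = -4*0 = 0)
j = 3
R(v) = 3 + 3*v (R(v) = (v + 1)*3 = (1 + v)*3 = 3 + 3*v)
(p*j)*R(6) = (0*3)*(3 + 3*6) = 0*(3 + 18) = 0*21 = 0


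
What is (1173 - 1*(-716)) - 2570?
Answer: -681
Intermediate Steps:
(1173 - 1*(-716)) - 2570 = (1173 + 716) - 2570 = 1889 - 2570 = -681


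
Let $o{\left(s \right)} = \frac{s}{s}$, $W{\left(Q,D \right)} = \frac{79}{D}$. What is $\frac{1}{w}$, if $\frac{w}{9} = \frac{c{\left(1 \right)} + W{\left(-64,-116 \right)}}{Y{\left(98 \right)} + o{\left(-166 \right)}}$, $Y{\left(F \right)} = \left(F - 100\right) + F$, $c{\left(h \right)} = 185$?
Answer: $\frac{11252}{192429} \approx 0.058474$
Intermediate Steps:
$Y{\left(F \right)} = -100 + 2 F$ ($Y{\left(F \right)} = \left(-100 + F\right) + F = -100 + 2 F$)
$o{\left(s \right)} = 1$
$w = \frac{192429}{11252}$ ($w = 9 \frac{185 + \frac{79}{-116}}{\left(-100 + 2 \cdot 98\right) + 1} = 9 \frac{185 + 79 \left(- \frac{1}{116}\right)}{\left(-100 + 196\right) + 1} = 9 \frac{185 - \frac{79}{116}}{96 + 1} = 9 \frac{21381}{116 \cdot 97} = 9 \cdot \frac{21381}{116} \cdot \frac{1}{97} = 9 \cdot \frac{21381}{11252} = \frac{192429}{11252} \approx 17.102$)
$\frac{1}{w} = \frac{1}{\frac{192429}{11252}} = \frac{11252}{192429}$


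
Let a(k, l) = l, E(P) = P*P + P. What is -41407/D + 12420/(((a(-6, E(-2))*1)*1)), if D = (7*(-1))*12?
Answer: 563047/84 ≈ 6702.9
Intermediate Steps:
E(P) = P + P**2 (E(P) = P**2 + P = P + P**2)
D = -84 (D = -7*12 = -84)
-41407/D + 12420/(((a(-6, E(-2))*1)*1)) = -41407/(-84) + 12420/(((-2*(1 - 2)*1)*1)) = -41407*(-1/84) + 12420/(((-2*(-1)*1)*1)) = 41407/84 + 12420/(((2*1)*1)) = 41407/84 + 12420/((2*1)) = 41407/84 + 12420/2 = 41407/84 + 12420*(1/2) = 41407/84 + 6210 = 563047/84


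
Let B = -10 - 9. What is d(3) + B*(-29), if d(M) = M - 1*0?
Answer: 554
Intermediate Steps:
d(M) = M (d(M) = M + 0 = M)
B = -19
d(3) + B*(-29) = 3 - 19*(-29) = 3 + 551 = 554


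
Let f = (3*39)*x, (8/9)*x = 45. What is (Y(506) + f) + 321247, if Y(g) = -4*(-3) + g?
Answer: 2621505/8 ≈ 3.2769e+5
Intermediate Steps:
x = 405/8 (x = (9/8)*45 = 405/8 ≈ 50.625)
f = 47385/8 (f = (3*39)*(405/8) = 117*(405/8) = 47385/8 ≈ 5923.1)
Y(g) = 12 + g
(Y(506) + f) + 321247 = ((12 + 506) + 47385/8) + 321247 = (518 + 47385/8) + 321247 = 51529/8 + 321247 = 2621505/8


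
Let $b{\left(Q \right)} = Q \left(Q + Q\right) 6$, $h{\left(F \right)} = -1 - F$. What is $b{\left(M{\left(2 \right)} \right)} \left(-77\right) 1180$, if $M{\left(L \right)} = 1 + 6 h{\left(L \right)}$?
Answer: $-315102480$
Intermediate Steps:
$M{\left(L \right)} = -5 - 6 L$ ($M{\left(L \right)} = 1 + 6 \left(-1 - L\right) = 1 - \left(6 + 6 L\right) = -5 - 6 L$)
$b{\left(Q \right)} = 12 Q^{2}$ ($b{\left(Q \right)} = Q 2 Q 6 = 2 Q^{2} \cdot 6 = 12 Q^{2}$)
$b{\left(M{\left(2 \right)} \right)} \left(-77\right) 1180 = 12 \left(-5 - 12\right)^{2} \left(-77\right) 1180 = 12 \left(-17\right)^{2} \left(-77\right) 1180 = 12 \cdot 289 \left(-77\right) 1180 = 3468 \left(-77\right) 1180 = \left(-267036\right) 1180 = -315102480$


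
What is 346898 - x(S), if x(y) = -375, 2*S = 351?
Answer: 347273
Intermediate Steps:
S = 351/2 (S = (1/2)*351 = 351/2 ≈ 175.50)
346898 - x(S) = 346898 - 1*(-375) = 346898 + 375 = 347273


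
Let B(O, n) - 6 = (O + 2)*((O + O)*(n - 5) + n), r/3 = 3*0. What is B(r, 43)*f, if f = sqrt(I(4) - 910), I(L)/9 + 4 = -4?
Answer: 92*I*sqrt(982) ≈ 2883.0*I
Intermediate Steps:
r = 0 (r = 3*(3*0) = 3*0 = 0)
I(L) = -72 (I(L) = -36 + 9*(-4) = -36 - 36 = -72)
B(O, n) = 6 + (2 + O)*(n + 2*O*(-5 + n)) (B(O, n) = 6 + (O + 2)*((O + O)*(n - 5) + n) = 6 + (2 + O)*((2*O)*(-5 + n) + n) = 6 + (2 + O)*(2*O*(-5 + n) + n) = 6 + (2 + O)*(n + 2*O*(-5 + n)))
f = I*sqrt(982) (f = sqrt(-72 - 910) = sqrt(-982) = I*sqrt(982) ≈ 31.337*I)
B(r, 43)*f = (6 - 20*0 - 10*0**2 + 2*43 + 2*43*0**2 + 5*0*43)*(I*sqrt(982)) = (6 + 0 - 10*0 + 86 + 2*43*0 + 0)*(I*sqrt(982)) = (6 + 0 + 0 + 86 + 0 + 0)*(I*sqrt(982)) = 92*(I*sqrt(982)) = 92*I*sqrt(982)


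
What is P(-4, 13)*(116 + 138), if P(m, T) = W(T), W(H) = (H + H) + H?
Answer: 9906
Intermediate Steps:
W(H) = 3*H (W(H) = 2*H + H = 3*H)
P(m, T) = 3*T
P(-4, 13)*(116 + 138) = (3*13)*(116 + 138) = 39*254 = 9906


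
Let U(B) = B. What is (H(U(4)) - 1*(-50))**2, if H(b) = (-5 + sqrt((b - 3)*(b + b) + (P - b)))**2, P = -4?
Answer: 5625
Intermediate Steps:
H(b) = (-5 + sqrt(-4 - b + 2*b*(-3 + b)))**2 (H(b) = (-5 + sqrt((b - 3)*(b + b) + (-4 - b)))**2 = (-5 + sqrt((-3 + b)*(2*b) + (-4 - b)))**2 = (-5 + sqrt(2*b*(-3 + b) + (-4 - b)))**2 = (-5 + sqrt(-4 - b + 2*b*(-3 + b)))**2)
(H(U(4)) - 1*(-50))**2 = ((-5 + sqrt(-4 - 7*4 + 2*4**2))**2 - 1*(-50))**2 = ((-5 + sqrt(-4 - 28 + 2*16))**2 + 50)**2 = ((-5 + sqrt(-4 - 28 + 32))**2 + 50)**2 = ((-5 + sqrt(0))**2 + 50)**2 = ((-5 + 0)**2 + 50)**2 = ((-5)**2 + 50)**2 = (25 + 50)**2 = 75**2 = 5625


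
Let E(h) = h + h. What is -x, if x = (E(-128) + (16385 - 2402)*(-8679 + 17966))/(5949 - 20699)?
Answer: 25971973/2950 ≈ 8804.1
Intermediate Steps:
E(h) = 2*h
x = -25971973/2950 (x = (2*(-128) + (16385 - 2402)*(-8679 + 17966))/(5949 - 20699) = (-256 + 13983*9287)/(-14750) = (-256 + 129860121)*(-1/14750) = 129859865*(-1/14750) = -25971973/2950 ≈ -8804.1)
-x = -1*(-25971973/2950) = 25971973/2950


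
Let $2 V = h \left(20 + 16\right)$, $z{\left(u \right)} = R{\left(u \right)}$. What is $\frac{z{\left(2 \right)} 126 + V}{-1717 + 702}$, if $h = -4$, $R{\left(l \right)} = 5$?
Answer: $- \frac{558}{1015} \approx -0.54975$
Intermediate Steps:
$z{\left(u \right)} = 5$
$V = -72$ ($V = \frac{\left(-4\right) \left(20 + 16\right)}{2} = \frac{\left(-4\right) 36}{2} = \frac{1}{2} \left(-144\right) = -72$)
$\frac{z{\left(2 \right)} 126 + V}{-1717 + 702} = \frac{5 \cdot 126 - 72}{-1717 + 702} = \frac{630 - 72}{-1015} = 558 \left(- \frac{1}{1015}\right) = - \frac{558}{1015}$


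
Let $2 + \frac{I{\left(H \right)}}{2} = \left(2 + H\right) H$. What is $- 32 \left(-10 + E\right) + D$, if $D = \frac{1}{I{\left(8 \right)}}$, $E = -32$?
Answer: $\frac{209665}{156} \approx 1344.0$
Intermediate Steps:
$I{\left(H \right)} = -4 + 2 H \left(2 + H\right)$ ($I{\left(H \right)} = -4 + 2 \left(2 + H\right) H = -4 + 2 H \left(2 + H\right)$)
$D = \frac{1}{156}$ ($D = \frac{1}{-4 + 2 \cdot 8^{2} + 4 \cdot 8} = \frac{1}{-4 + 2 \cdot 64 + 32} = \frac{1}{-4 + 128 + 32} = \frac{1}{156} \approx 0.0064103$)
$- 32 \left(-10 + E\right) + D = - 32 \left(-10 - 32\right) + \frac{1}{156} = \left(-32\right) \left(-42\right) + \frac{1}{156} = 1344 + \frac{1}{156} = \frac{209665}{156}$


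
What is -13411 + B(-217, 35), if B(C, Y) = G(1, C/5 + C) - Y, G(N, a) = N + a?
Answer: -68527/5 ≈ -13705.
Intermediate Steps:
B(C, Y) = 1 - Y + 6*C/5 (B(C, Y) = (1 + (C/5 + C)) - Y = (1 + 6*C/5) - Y = 1 - Y + 6*C/5)
-13411 + B(-217, 35) = -13411 + (1 - 1*35 + (6/5)*(-217)) = -13411 + (1 - 35 - 1302/5) = -13411 - 1472/5 = -68527/5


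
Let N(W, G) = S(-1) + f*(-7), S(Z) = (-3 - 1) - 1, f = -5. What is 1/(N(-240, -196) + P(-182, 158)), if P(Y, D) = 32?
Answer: 1/62 ≈ 0.016129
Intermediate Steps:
S(Z) = -5 (S(Z) = -4 - 1 = -5)
N(W, G) = 30 (N(W, G) = -5 - 5*(-7) = -5 + 35 = 30)
1/(N(-240, -196) + P(-182, 158)) = 1/(30 + 32) = 1/62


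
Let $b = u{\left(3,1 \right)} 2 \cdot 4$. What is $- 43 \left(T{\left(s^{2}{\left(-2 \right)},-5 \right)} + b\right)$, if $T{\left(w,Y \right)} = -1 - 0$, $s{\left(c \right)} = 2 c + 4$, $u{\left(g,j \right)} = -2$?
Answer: $731$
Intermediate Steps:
$s{\left(c \right)} = 4 + 2 c$
$T{\left(w,Y \right)} = -1$ ($T{\left(w,Y \right)} = -1 + 0 = -1$)
$b = -16$ ($b = \left(-2\right) 2 \cdot 4 = \left(-4\right) 4 = -16$)
$- 43 \left(T{\left(s^{2}{\left(-2 \right)},-5 \right)} + b\right) = - 43 \left(-1 - 16\right) = \left(-43\right) \left(-17\right) = 731$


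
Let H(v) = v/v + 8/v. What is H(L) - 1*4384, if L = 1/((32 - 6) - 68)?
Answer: -4719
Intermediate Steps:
L = -1/42 (L = 1/(26 - 68) = 1/(-42) = -1/42 ≈ -0.023810)
H(v) = 1 + 8/v
H(L) - 1*4384 = (8 - 1/42)/(-1/42) - 1*4384 = -42*335/42 - 4384 = -335 - 4384 = -4719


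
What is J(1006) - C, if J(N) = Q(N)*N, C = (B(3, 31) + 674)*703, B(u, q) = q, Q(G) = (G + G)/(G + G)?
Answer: -494609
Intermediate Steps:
Q(G) = 1 (Q(G) = (2*G)/((2*G)) = (2*G)*(1/(2*G)) = 1)
C = 495615 (C = (31 + 674)*703 = 705*703 = 495615)
J(N) = N (J(N) = 1*N = N)
J(1006) - C = 1006 - 1*495615 = 1006 - 495615 = -494609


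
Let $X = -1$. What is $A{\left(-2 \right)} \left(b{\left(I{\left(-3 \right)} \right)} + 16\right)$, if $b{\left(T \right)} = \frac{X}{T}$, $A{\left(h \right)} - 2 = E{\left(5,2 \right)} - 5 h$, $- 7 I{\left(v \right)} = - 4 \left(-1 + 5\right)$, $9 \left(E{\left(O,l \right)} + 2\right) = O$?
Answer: $\frac{7885}{48} \approx 164.27$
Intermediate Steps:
$E{\left(O,l \right)} = -2 + \frac{O}{9}$
$I{\left(v \right)} = \frac{16}{7}$ ($I{\left(v \right)} = - \frac{\left(-4\right) \left(-1 + 5\right)}{7} = - \frac{\left(-4\right) 4}{7} = \left(- \frac{1}{7}\right) \left(-16\right) = \frac{16}{7}$)
$A{\left(h \right)} = \frac{5}{9} - 5 h$ ($A{\left(h \right)} = 2 - \left(\frac{13}{9} + 5 h\right) = \frac{5}{9} - 5 h$)
$b{\left(T \right)} = - \frac{1}{T}$
$A{\left(-2 \right)} \left(b{\left(I{\left(-3 \right)} \right)} + 16\right) = \left(\frac{5}{9} - -10\right) \left(- \frac{1}{\frac{16}{7}} + 16\right) = \left(\frac{5}{9} + 10\right) \left(\left(-1\right) \frac{7}{16} + 16\right) = \frac{95 \left(- \frac{7}{16} + 16\right)}{9} = \frac{95}{9} \cdot \frac{249}{16} = \frac{7885}{48}$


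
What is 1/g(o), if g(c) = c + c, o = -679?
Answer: -1/1358 ≈ -0.00073638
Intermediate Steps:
g(c) = 2*c
1/g(o) = 1/(2*(-679)) = 1/(-1358) = -1/1358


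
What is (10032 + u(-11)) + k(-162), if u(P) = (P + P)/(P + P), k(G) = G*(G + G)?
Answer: 62521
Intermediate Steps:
k(G) = 2*G² (k(G) = G*(2*G) = 2*G²)
u(P) = 1 (u(P) = (2*P)/((2*P)) = (2*P)*(1/(2*P)) = 1)
(10032 + u(-11)) + k(-162) = (10032 + 1) + 2*(-162)² = 10033 + 2*26244 = 10033 + 52488 = 62521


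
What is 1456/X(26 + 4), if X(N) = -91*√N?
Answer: -8*√30/15 ≈ -2.9212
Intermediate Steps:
1456/X(26 + 4) = 1456/((-91*√(26 + 4))) = 1456/((-91*√30)) = 1456*(-√30/2730) = -8*√30/15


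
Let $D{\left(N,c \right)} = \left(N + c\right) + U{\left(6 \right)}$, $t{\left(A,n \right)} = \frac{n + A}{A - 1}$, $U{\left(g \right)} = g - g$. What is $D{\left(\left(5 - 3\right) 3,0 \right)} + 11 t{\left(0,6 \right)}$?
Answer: $-60$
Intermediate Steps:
$U{\left(g \right)} = 0$
$t{\left(A,n \right)} = \frac{A + n}{-1 + A}$
$D{\left(N,c \right)} = N + c$ ($D{\left(N,c \right)} = \left(N + c\right) + 0 = N + c$)
$D{\left(\left(5 - 3\right) 3,0 \right)} + 11 t{\left(0,6 \right)} = \left(\left(5 - 3\right) 3 + 0\right) + 11 \frac{0 + 6}{-1 + 0} = \left(2 \cdot 3 + 0\right) + 11 \frac{1}{-1} \cdot 6 = \left(6 + 0\right) + 11 \left(\left(-1\right) 6\right) = 6 + 11 \left(-6\right) = 6 - 66 = -60$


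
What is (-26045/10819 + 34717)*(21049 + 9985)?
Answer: 11655662142052/10819 ≈ 1.0773e+9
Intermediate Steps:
(-26045/10819 + 34717)*(21049 + 9985) = (-26045*1/10819 + 34717)*31034 = (-26045/10819 + 34717)*31034 = (375577178/10819)*31034 = 11655662142052/10819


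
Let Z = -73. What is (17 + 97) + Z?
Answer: 41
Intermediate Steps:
(17 + 97) + Z = (17 + 97) - 73 = 114 - 73 = 41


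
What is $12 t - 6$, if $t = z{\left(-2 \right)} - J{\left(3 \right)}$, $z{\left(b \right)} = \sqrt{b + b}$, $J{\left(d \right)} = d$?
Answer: $-42 + 24 i \approx -42.0 + 24.0 i$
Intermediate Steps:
$z{\left(b \right)} = \sqrt{2} \sqrt{b}$ ($z{\left(b \right)} = \sqrt{2 b} = \sqrt{2} \sqrt{b}$)
$t = -3 + 2 i$ ($t = \sqrt{2} \sqrt{-2} - 3 = \sqrt{2} i \sqrt{2} - 3 = 2 i - 3 = -3 + 2 i \approx -3.0 + 2.0 i$)
$12 t - 6 = 12 \left(-3 + 2 i\right) - 6 = \left(-36 + 24 i\right) - 6 = -42 + 24 i$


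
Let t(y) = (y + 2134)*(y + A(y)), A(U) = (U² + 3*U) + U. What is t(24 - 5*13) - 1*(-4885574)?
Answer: 7974842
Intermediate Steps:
A(U) = U² + 4*U
t(y) = (2134 + y)*(y + y*(4 + y)) (t(y) = (y + 2134)*(y + y*(4 + y)) = (2134 + y)*(y + y*(4 + y)))
t(24 - 5*13) - 1*(-4885574) = (24 - 5*13)*(10670 + (24 - 5*13)² + 2139*(24 - 5*13)) - 1*(-4885574) = (24 - 65)*(10670 + (24 - 65)² + 2139*(24 - 65)) + 4885574 = -41*(10670 + (-41)² + 2139*(-41)) + 4885574 = -41*(10670 + 1681 - 87699) + 4885574 = -41*(-75348) + 4885574 = 3089268 + 4885574 = 7974842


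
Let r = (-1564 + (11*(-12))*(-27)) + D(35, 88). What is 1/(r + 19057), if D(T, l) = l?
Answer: 1/21145 ≈ 4.7293e-5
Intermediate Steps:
r = 2088 (r = (-1564 + (11*(-12))*(-27)) + 88 = (-1564 - 132*(-27)) + 88 = (-1564 + 3564) + 88 = 2000 + 88 = 2088)
1/(r + 19057) = 1/(2088 + 19057) = 1/21145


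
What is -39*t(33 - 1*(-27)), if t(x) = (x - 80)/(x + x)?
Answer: 13/2 ≈ 6.5000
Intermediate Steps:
t(x) = (-80 + x)/(2*x) (t(x) = (-80 + x)/((2*x)) = (-80 + x)*(1/(2*x)) = (-80 + x)/(2*x))
-39*t(33 - 1*(-27)) = -39*(-80 + (33 - 1*(-27)))/(2*(33 - 1*(-27))) = -39*(-80 + (33 + 27))/(2*(33 + 27)) = -39*(-80 + 60)/(2*60) = -39*(-20)/(2*60) = -39*(-⅙) = 13/2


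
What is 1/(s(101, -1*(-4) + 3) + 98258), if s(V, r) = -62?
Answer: 1/98196 ≈ 1.0184e-5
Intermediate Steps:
1/(s(101, -1*(-4) + 3) + 98258) = 1/(-62 + 98258) = 1/98196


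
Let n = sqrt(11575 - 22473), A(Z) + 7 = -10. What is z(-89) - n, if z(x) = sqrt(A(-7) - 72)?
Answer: I*(sqrt(89) - sqrt(10898)) ≈ -94.959*I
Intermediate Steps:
A(Z) = -17 (A(Z) = -7 - 10 = -17)
n = I*sqrt(10898) (n = sqrt(-10898) = I*sqrt(10898) ≈ 104.39*I)
z(x) = I*sqrt(89) (z(x) = sqrt(-17 - 72) = sqrt(-89) = I*sqrt(89))
z(-89) - n = I*sqrt(89) - I*sqrt(10898)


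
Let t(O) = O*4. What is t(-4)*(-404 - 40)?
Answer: 7104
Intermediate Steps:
t(O) = 4*O
t(-4)*(-404 - 40) = (4*(-4))*(-404 - 40) = -16*(-444) = 7104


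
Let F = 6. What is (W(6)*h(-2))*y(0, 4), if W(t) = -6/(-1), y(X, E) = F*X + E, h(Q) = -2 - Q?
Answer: 0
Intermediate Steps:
y(X, E) = E + 6*X (y(X, E) = 6*X + E = E + 6*X)
W(t) = 6 (W(t) = -6*(-1) = 6)
(W(6)*h(-2))*y(0, 4) = (6*(-2 - 1*(-2)))*(4 + 6*0) = (6*(-2 + 2))*(4 + 0) = (6*0)*4 = 0*4 = 0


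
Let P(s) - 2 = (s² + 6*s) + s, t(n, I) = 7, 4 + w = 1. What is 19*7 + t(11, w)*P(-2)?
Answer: 77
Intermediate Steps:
w = -3 (w = -4 + 1 = -3)
P(s) = 2 + s² + 7*s (P(s) = 2 + ((s² + 6*s) + s) = 2 + (s² + 7*s) = 2 + s² + 7*s)
19*7 + t(11, w)*P(-2) = 19*7 + 7*(2 + (-2)² + 7*(-2)) = 133 + 7*(2 + 4 - 14) = 133 + 7*(-8) = 133 - 56 = 77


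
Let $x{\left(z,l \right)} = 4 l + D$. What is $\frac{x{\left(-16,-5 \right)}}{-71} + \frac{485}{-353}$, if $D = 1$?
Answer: $- \frac{27728}{25063} \approx -1.1063$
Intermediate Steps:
$x{\left(z,l \right)} = 1 + 4 l$ ($x{\left(z,l \right)} = 4 l + 1 = 1 + 4 l$)
$\frac{x{\left(-16,-5 \right)}}{-71} + \frac{485}{-353} = \frac{1 + 4 \left(-5\right)}{-71} + \frac{485}{-353} = \left(1 - 20\right) \left(- \frac{1}{71}\right) + 485 \left(- \frac{1}{353}\right) = \left(-19\right) \left(- \frac{1}{71}\right) - \frac{485}{353} = \frac{19}{71} - \frac{485}{353} = - \frac{27728}{25063}$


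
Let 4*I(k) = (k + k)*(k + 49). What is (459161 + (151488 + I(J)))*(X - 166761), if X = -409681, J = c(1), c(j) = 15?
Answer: -352280423018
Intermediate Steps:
J = 15
I(k) = k*(49 + k)/2 (I(k) = ((k + k)*(k + 49))/4 = ((2*k)*(49 + k))/4 = (2*k*(49 + k))/4 = k*(49 + k)/2)
(459161 + (151488 + I(J)))*(X - 166761) = (459161 + (151488 + (½)*15*(49 + 15)))*(-409681 - 166761) = (459161 + (151488 + (½)*15*64))*(-576442) = (459161 + (151488 + 480))*(-576442) = (459161 + 151968)*(-576442) = 611129*(-576442) = -352280423018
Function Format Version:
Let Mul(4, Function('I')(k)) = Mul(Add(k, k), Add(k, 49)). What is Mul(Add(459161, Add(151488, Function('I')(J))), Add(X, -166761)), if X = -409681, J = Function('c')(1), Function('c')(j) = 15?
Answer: -352280423018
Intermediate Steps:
J = 15
Function('I')(k) = Mul(Rational(1, 2), k, Add(49, k)) (Function('I')(k) = Mul(Rational(1, 4), Mul(Add(k, k), Add(k, 49))) = Mul(Rational(1, 4), Mul(Mul(2, k), Add(49, k))) = Mul(Rational(1, 4), Mul(2, k, Add(49, k))) = Mul(Rational(1, 2), k, Add(49, k)))
Mul(Add(459161, Add(151488, Function('I')(J))), Add(X, -166761)) = Mul(Add(459161, Add(151488, Mul(Rational(1, 2), 15, Add(49, 15)))), Add(-409681, -166761)) = Mul(Add(459161, Add(151488, Mul(Rational(1, 2), 15, 64))), -576442) = Mul(Add(459161, Add(151488, 480)), -576442) = Mul(Add(459161, 151968), -576442) = Mul(611129, -576442) = -352280423018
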